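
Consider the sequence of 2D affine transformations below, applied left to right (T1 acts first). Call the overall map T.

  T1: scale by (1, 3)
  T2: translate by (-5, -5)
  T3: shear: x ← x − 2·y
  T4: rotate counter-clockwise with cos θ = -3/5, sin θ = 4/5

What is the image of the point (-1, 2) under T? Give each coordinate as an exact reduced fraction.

T1 scale by (1, 3): (-1, 2) → (-1, 6)
T2 translate by (-5, -5): (-1, 6) → (-6, 1)
T3 shear: x ← x − 2·y: (-6, 1) → (-8, 1)
T4 rotate counter-clockwise with cos θ = -3/5, sin θ = 4/5: (-8, 1) → (4, -7)

T(p) = (4, -7)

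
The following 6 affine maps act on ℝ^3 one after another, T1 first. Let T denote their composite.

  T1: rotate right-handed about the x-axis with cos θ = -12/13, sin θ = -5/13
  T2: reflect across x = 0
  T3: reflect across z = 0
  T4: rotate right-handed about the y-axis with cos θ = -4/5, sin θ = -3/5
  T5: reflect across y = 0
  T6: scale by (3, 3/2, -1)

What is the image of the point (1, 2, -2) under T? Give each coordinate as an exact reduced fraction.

T1 rotate right-handed about the x-axis with cos θ = -12/13, sin θ = -5/13: (1, 2, -2) → (1, -34/13, 14/13)
T2 reflect across x = 0: (1, -34/13, 14/13) → (-1, -34/13, 14/13)
T3 reflect across z = 0: (-1, -34/13, 14/13) → (-1, -34/13, -14/13)
T4 rotate right-handed about the y-axis with cos θ = -4/5, sin θ = -3/5: (-1, -34/13, -14/13) → (94/65, -34/13, 17/65)
T5 reflect across y = 0: (94/65, -34/13, 17/65) → (94/65, 34/13, 17/65)
T6 scale by (3, 3/2, -1): (94/65, 34/13, 17/65) → (282/65, 51/13, -17/65)

T(p) = (282/65, 51/13, -17/65)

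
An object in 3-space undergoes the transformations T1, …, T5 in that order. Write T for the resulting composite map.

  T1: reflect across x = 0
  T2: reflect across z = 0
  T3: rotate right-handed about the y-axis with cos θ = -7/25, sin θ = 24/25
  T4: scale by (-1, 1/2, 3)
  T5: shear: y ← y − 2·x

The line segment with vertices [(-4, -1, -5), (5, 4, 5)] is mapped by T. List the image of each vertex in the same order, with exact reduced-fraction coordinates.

T1 reflect across x = 0: (-4, -1, -5) → (4, -1, -5); (5, 4, 5) → (-5, 4, 5)
T2 reflect across z = 0: (4, -1, -5) → (4, -1, 5); (-5, 4, 5) → (-5, 4, -5)
T3 rotate right-handed about the y-axis with cos θ = -7/25, sin θ = 24/25: (4, -1, 5) → (92/25, -1, -131/25); (-5, 4, -5) → (-17/5, 4, 31/5)
T4 scale by (-1, 1/2, 3): (92/25, -1, -131/25) → (-92/25, -1/2, -393/25); (-17/5, 4, 31/5) → (17/5, 2, 93/5)
T5 shear: y ← y − 2·x: (-92/25, -1/2, -393/25) → (-92/25, 343/50, -393/25); (17/5, 2, 93/5) → (17/5, -24/5, 93/5)

image vertices: (-92/25, 343/50, -393/25), (17/5, -24/5, 93/5)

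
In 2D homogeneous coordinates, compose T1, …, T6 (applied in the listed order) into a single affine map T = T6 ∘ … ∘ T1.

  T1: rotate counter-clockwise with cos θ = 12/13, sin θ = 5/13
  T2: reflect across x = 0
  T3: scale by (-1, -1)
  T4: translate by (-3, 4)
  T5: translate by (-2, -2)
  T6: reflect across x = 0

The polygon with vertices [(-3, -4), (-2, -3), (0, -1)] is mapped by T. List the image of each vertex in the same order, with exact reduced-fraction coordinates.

image vertices: (81/13, 89/13), (74/13, 72/13), (60/13, 38/13)

T1 rotate counter-clockwise with cos θ = 12/13, sin θ = 5/13: (-3, -4) → (-16/13, -63/13); (-2, -3) → (-9/13, -46/13); (0, -1) → (5/13, -12/13)
T2 reflect across x = 0: (-16/13, -63/13) → (16/13, -63/13); (-9/13, -46/13) → (9/13, -46/13); (5/13, -12/13) → (-5/13, -12/13)
T3 scale by (-1, -1): (16/13, -63/13) → (-16/13, 63/13); (9/13, -46/13) → (-9/13, 46/13); (-5/13, -12/13) → (5/13, 12/13)
T4 translate by (-3, 4): (-16/13, 63/13) → (-55/13, 115/13); (-9/13, 46/13) → (-48/13, 98/13); (5/13, 12/13) → (-34/13, 64/13)
T5 translate by (-2, -2): (-55/13, 115/13) → (-81/13, 89/13); (-48/13, 98/13) → (-74/13, 72/13); (-34/13, 64/13) → (-60/13, 38/13)
T6 reflect across x = 0: (-81/13, 89/13) → (81/13, 89/13); (-74/13, 72/13) → (74/13, 72/13); (-60/13, 38/13) → (60/13, 38/13)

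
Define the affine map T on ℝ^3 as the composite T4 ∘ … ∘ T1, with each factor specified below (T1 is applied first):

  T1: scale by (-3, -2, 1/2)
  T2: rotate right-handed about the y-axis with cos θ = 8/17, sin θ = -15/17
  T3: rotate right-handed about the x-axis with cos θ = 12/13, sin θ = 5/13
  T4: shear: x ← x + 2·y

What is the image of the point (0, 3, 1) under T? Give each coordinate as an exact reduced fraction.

T1 scale by (-3, -2, 1/2): (0, 3, 1) → (0, -6, 1/2)
T2 rotate right-handed about the y-axis with cos θ = 8/17, sin θ = -15/17: (0, -6, 1/2) → (-15/34, -6, 4/17)
T3 rotate right-handed about the x-axis with cos θ = 12/13, sin θ = 5/13: (-15/34, -6, 4/17) → (-15/34, -1244/221, -462/221)
T4 shear: x ← x + 2·y: (-15/34, -1244/221, -462/221) → (-5171/442, -1244/221, -462/221)

T(p) = (-5171/442, -1244/221, -462/221)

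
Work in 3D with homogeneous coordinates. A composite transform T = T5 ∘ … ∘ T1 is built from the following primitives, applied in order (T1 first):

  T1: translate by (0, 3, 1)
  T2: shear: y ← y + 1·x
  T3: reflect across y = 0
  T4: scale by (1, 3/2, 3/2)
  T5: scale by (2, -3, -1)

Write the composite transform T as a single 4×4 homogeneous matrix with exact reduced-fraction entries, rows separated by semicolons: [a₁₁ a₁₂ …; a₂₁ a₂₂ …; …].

T1 = [1 0 0 0; 0 1 0 3; 0 0 1 1; 0 0 0 1]
T2·T1 = [1 0 0 0; 1 1 0 3; 0 0 1 1; 0 0 0 1]
T3·…·T1 = [1 0 0 0; -1 -1 0 -3; 0 0 1 1; 0 0 0 1]
T4·…·T1 = [1 0 0 0; -3/2 -3/2 0 -9/2; 0 0 3/2 3/2; 0 0 0 1]
T5·…·T1 = [2 0 0 0; 9/2 9/2 0 27/2; 0 0 -3/2 -3/2; 0 0 0 1]

T = [2 0 0 0; 9/2 9/2 0 27/2; 0 0 -3/2 -3/2; 0 0 0 1]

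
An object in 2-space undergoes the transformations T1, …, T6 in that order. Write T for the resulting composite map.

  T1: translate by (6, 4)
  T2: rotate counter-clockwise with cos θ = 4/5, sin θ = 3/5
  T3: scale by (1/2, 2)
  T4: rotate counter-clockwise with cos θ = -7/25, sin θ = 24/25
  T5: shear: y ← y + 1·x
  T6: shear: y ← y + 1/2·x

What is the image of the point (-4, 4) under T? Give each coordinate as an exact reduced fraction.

T(p) = (-1768/125, -3376/125)

T1 translate by (6, 4): (-4, 4) → (2, 8)
T2 rotate counter-clockwise with cos θ = 4/5, sin θ = 3/5: (2, 8) → (-16/5, 38/5)
T3 scale by (1/2, 2): (-16/5, 38/5) → (-8/5, 76/5)
T4 rotate counter-clockwise with cos θ = -7/25, sin θ = 24/25: (-8/5, 76/5) → (-1768/125, -724/125)
T5 shear: y ← y + 1·x: (-1768/125, -724/125) → (-1768/125, -2492/125)
T6 shear: y ← y + 1/2·x: (-1768/125, -2492/125) → (-1768/125, -3376/125)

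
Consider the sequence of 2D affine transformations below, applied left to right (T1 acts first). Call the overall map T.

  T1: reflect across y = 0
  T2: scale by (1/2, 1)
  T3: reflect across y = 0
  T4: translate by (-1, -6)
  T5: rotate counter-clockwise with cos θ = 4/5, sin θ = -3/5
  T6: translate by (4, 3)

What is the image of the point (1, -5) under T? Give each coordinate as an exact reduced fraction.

T1 reflect across y = 0: (1, -5) → (1, 5)
T2 scale by (1/2, 1): (1, 5) → (1/2, 5)
T3 reflect across y = 0: (1/2, 5) → (1/2, -5)
T4 translate by (-1, -6): (1/2, -5) → (-1/2, -11)
T5 rotate counter-clockwise with cos θ = 4/5, sin θ = -3/5: (-1/2, -11) → (-7, -17/2)
T6 translate by (4, 3): (-7, -17/2) → (-3, -11/2)

T(p) = (-3, -11/2)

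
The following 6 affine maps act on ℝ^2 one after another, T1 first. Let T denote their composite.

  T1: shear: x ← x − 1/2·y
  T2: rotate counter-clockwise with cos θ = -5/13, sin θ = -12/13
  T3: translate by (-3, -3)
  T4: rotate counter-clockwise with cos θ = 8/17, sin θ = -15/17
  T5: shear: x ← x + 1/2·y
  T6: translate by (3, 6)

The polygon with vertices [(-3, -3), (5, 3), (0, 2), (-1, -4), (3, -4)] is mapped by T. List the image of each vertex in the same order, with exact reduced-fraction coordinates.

T1 shear: x ← x − 1/2·y: (-3, -3) → (-3/2, -3); (5, 3) → (7/2, 3); (0, 2) → (-1, 2); (-1, -4) → (1, -4); (3, -4) → (5, -4)
T2 rotate counter-clockwise with cos θ = -5/13, sin θ = -12/13: (-3/2, -3) → (-57/26, 33/13); (7/2, 3) → (37/26, -57/13); (-1, 2) → (29/13, 2/13); (1, -4) → (-53/13, 8/13); (5, -4) → (-73/13, -40/13)
T3 translate by (-3, -3): (-57/26, 33/13) → (-135/26, -6/13); (37/26, -57/13) → (-41/26, -96/13); (29/13, 2/13) → (-10/13, -37/13); (-53/13, 8/13) → (-92/13, -31/13); (-73/13, -40/13) → (-112/13, -79/13)
T4 rotate counter-clockwise with cos θ = 8/17, sin θ = -15/17: (-135/26, -6/13) → (-630/221, 1929/442); (-41/26, -96/13) → (-1604/221, -921/442); (-10/13, -37/13) → (-635/221, -146/221); (-92/13, -31/13) → (-1201/221, 1132/221); (-112/13, -79/13) → (-2081/221, 1048/221)
T5 shear: x ← x + 1/2·y: (-630/221, 1929/442) → (-591/884, 1929/442); (-1604/221, -921/442) → (-7337/884, -921/442); (-635/221, -146/221) → (-708/221, -146/221); (-1201/221, 1132/221) → (-635/221, 1132/221); (-2081/221, 1048/221) → (-1557/221, 1048/221)
T6 translate by (3, 6): (-591/884, 1929/442) → (2061/884, 4581/442); (-7337/884, -921/442) → (-4685/884, 1731/442); (-708/221, -146/221) → (-45/221, 1180/221); (-635/221, 1132/221) → (28/221, 2458/221); (-1557/221, 1048/221) → (-894/221, 2374/221)

image vertices: (2061/884, 4581/442), (-4685/884, 1731/442), (-45/221, 1180/221), (28/221, 2458/221), (-894/221, 2374/221)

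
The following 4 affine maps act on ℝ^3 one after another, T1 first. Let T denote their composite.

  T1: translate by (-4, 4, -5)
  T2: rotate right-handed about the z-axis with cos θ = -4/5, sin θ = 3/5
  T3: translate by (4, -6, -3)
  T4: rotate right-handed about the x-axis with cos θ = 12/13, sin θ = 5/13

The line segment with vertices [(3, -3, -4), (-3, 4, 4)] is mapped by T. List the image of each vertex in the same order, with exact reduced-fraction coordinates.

T1 translate by (-4, 4, -5): (3, -3, -4) → (-1, 1, -9); (-3, 4, 4) → (-7, 8, -1)
T2 rotate right-handed about the z-axis with cos θ = -4/5, sin θ = 3/5: (-1, 1, -9) → (1/5, -7/5, -9); (-7, 8, -1) → (4/5, -53/5, -1)
T3 translate by (4, -6, -3): (1/5, -7/5, -9) → (21/5, -37/5, -12); (4/5, -53/5, -1) → (24/5, -83/5, -4)
T4 rotate right-handed about the x-axis with cos θ = 12/13, sin θ = 5/13: (21/5, -37/5, -12) → (21/5, -144/65, -181/13); (24/5, -83/5, -4) → (24/5, -896/65, -131/13)

image vertices: (21/5, -144/65, -181/13), (24/5, -896/65, -131/13)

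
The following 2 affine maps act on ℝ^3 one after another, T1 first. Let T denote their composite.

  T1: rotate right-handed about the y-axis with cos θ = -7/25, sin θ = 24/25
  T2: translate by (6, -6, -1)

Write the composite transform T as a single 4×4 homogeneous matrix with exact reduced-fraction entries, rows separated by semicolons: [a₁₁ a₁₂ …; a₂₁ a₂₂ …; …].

T = [-7/25 0 24/25 6; 0 1 0 -6; -24/25 0 -7/25 -1; 0 0 0 1]

T1 = [-7/25 0 24/25 0; 0 1 0 0; -24/25 0 -7/25 0; 0 0 0 1]
T2·T1 = [-7/25 0 24/25 6; 0 1 0 -6; -24/25 0 -7/25 -1; 0 0 0 1]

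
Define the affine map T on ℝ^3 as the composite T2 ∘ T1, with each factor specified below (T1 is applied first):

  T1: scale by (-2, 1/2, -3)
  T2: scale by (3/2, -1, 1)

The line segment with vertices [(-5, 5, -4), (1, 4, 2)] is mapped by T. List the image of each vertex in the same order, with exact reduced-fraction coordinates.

T1 scale by (-2, 1/2, -3): (-5, 5, -4) → (10, 5/2, 12); (1, 4, 2) → (-2, 2, -6)
T2 scale by (3/2, -1, 1): (10, 5/2, 12) → (15, -5/2, 12); (-2, 2, -6) → (-3, -2, -6)

image vertices: (15, -5/2, 12), (-3, -2, -6)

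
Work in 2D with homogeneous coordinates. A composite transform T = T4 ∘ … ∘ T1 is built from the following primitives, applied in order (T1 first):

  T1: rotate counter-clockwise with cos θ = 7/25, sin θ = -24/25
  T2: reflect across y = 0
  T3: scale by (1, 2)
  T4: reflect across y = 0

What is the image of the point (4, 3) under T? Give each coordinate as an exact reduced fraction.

T1 rotate counter-clockwise with cos θ = 7/25, sin θ = -24/25: (4, 3) → (4, -3)
T2 reflect across y = 0: (4, -3) → (4, 3)
T3 scale by (1, 2): (4, 3) → (4, 6)
T4 reflect across y = 0: (4, 6) → (4, -6)

T(p) = (4, -6)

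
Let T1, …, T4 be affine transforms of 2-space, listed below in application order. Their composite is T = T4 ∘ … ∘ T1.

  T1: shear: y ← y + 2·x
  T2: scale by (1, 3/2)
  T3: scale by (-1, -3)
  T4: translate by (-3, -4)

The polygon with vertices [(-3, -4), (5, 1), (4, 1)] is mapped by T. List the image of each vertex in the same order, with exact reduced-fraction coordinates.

T1 shear: y ← y + 2·x: (-3, -4) → (-3, -10); (5, 1) → (5, 11); (4, 1) → (4, 9)
T2 scale by (1, 3/2): (-3, -10) → (-3, -15); (5, 11) → (5, 33/2); (4, 9) → (4, 27/2)
T3 scale by (-1, -3): (-3, -15) → (3, 45); (5, 33/2) → (-5, -99/2); (4, 27/2) → (-4, -81/2)
T4 translate by (-3, -4): (3, 45) → (0, 41); (-5, -99/2) → (-8, -107/2); (-4, -81/2) → (-7, -89/2)

image vertices: (0, 41), (-8, -107/2), (-7, -89/2)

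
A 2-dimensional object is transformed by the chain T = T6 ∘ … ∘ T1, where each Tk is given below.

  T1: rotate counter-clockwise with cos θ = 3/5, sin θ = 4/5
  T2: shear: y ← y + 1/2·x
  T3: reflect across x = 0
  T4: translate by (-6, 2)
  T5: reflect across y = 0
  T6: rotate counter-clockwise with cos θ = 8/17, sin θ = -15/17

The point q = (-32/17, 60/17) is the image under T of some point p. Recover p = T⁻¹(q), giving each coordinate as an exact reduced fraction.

T1 = [3/5 -4/5 0; 4/5 3/5 0; 0 0 1]
T2·T1 = [3/5 -4/5 0; 11/10 1/5 0; 0 0 1]
T3·…·T1 = [-3/5 4/5 0; 11/10 1/5 0; 0 0 1]
T4·…·T1 = [-3/5 4/5 -6; 11/10 1/5 2; 0 0 1]
T5·…·T1 = [-3/5 4/5 -6; -11/10 -1/5 -2; 0 0 1]
T6·…·T1 = [-213/170 1/5 -78/17; 1/85 -4/5 74/17; 0 0 1]
det M = 1; M⁻¹ = [-4/5 -1/5 -14/5; -1/85 -213/170 27/5; 0 0 1]
M⁻¹ · (-32/17, 60/17)ᵀ = (-2, 1)ᵀ

p = (-2, 1)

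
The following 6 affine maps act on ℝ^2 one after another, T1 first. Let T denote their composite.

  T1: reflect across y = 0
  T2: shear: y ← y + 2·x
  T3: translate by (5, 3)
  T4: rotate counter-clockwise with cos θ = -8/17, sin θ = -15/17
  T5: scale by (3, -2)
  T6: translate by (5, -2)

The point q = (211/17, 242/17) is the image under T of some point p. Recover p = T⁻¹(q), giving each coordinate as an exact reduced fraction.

p = (1, -1)

T1 = [1 0 0; 0 -1 0; 0 0 1]
T2·T1 = [1 0 0; 2 -1 0; 0 0 1]
T3·…·T1 = [1 0 5; 2 -1 3; 0 0 1]
T4·…·T1 = [22/17 -15/17 5/17; -31/17 8/17 -99/17; 0 0 1]
T5·…·T1 = [66/17 -45/17 15/17; 62/17 -16/17 198/17; 0 0 1]
T6·…·T1 = [66/17 -45/17 100/17; 62/17 -16/17 164/17; 0 0 1]
det M = 6; M⁻¹ = [-8/51 15/34 -10/3; -31/51 11/17 -8/3; 0 0 1]
M⁻¹ · (211/17, 242/17)ᵀ = (1, -1)ᵀ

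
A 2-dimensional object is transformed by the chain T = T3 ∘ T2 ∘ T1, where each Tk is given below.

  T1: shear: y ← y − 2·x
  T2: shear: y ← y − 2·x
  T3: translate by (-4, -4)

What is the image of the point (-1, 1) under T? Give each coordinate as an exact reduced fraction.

T1 shear: y ← y − 2·x: (-1, 1) → (-1, 3)
T2 shear: y ← y − 2·x: (-1, 3) → (-1, 5)
T3 translate by (-4, -4): (-1, 5) → (-5, 1)

T(p) = (-5, 1)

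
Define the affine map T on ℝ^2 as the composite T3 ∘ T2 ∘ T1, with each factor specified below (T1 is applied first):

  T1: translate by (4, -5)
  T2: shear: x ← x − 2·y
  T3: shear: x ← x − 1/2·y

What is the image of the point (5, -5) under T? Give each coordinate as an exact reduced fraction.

T(p) = (34, -10)

T1 translate by (4, -5): (5, -5) → (9, -10)
T2 shear: x ← x − 2·y: (9, -10) → (29, -10)
T3 shear: x ← x − 1/2·y: (29, -10) → (34, -10)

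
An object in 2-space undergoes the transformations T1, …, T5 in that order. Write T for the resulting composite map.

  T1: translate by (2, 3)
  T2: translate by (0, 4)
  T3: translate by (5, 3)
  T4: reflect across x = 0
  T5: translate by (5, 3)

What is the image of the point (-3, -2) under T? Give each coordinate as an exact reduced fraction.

T1 translate by (2, 3): (-3, -2) → (-1, 1)
T2 translate by (0, 4): (-1, 1) → (-1, 5)
T3 translate by (5, 3): (-1, 5) → (4, 8)
T4 reflect across x = 0: (4, 8) → (-4, 8)
T5 translate by (5, 3): (-4, 8) → (1, 11)

T(p) = (1, 11)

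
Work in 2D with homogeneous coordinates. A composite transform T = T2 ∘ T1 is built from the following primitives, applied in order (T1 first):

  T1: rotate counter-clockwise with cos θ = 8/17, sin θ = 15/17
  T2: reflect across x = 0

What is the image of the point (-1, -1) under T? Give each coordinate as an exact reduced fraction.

T(p) = (-7/17, -23/17)

T1 rotate counter-clockwise with cos θ = 8/17, sin θ = 15/17: (-1, -1) → (7/17, -23/17)
T2 reflect across x = 0: (7/17, -23/17) → (-7/17, -23/17)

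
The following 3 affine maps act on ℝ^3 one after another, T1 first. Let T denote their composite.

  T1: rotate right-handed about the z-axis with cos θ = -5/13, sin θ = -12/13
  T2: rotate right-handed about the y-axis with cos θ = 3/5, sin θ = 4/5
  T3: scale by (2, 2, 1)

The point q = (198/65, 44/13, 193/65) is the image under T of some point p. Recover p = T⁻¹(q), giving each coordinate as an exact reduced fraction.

p = (-1, -2, 3)

T1 = [-5/13 12/13 0 0; -12/13 -5/13 0 0; 0 0 1 0; 0 0 0 1]
T2·T1 = [-3/13 36/65 4/5 0; -12/13 -5/13 0 0; 4/13 -48/65 3/5 0; 0 0 0 1]
T3·…·T1 = [-6/13 72/65 8/5 0; -24/13 -10/13 0 0; 4/13 -48/65 3/5 0; 0 0 0 1]
det M = 4; M⁻¹ = [-3/26 -6/13 4/13 0; 18/65 -5/26 -48/65 0; 2/5 0 3/5 0; 0 0 0 1]
M⁻¹ · (198/65, 44/13, 193/65)ᵀ = (-1, -2, 3)ᵀ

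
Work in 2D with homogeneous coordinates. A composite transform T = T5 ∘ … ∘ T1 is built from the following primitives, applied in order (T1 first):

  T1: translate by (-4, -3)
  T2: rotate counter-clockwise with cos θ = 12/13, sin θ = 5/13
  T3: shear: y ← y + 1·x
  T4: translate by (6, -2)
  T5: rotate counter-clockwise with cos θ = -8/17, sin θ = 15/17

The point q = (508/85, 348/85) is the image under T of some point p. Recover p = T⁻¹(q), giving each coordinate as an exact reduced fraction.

T1 = [1 0 -4; 0 1 -3; 0 0 1]
T2·T1 = [12/13 -5/13 -33/13; 5/13 12/13 -56/13; 0 0 1]
T3·…·T1 = [12/13 -5/13 -33/13; 17/13 7/13 -89/13; 0 0 1]
T4·…·T1 = [12/13 -5/13 45/13; 17/13 7/13 -115/13; 0 0 1]
T5·…·T1 = [-27/17 -5/17 105/17; 44/221 -131/221 1595/221; 0 0 1]
det M = 1; M⁻¹ = [-131/221 5/17 20/13; -44/221 -27/17 165/13; 0 0 1]
M⁻¹ · (508/85, 348/85)ᵀ = (-4/5, 5)ᵀ

p = (-4/5, 5)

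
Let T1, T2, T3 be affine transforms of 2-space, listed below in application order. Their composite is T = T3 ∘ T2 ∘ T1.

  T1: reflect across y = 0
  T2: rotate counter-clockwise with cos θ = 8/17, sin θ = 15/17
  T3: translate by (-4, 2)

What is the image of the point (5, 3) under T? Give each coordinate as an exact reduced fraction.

T1 reflect across y = 0: (5, 3) → (5, -3)
T2 rotate counter-clockwise with cos θ = 8/17, sin θ = 15/17: (5, -3) → (5, 3)
T3 translate by (-4, 2): (5, 3) → (1, 5)

T(p) = (1, 5)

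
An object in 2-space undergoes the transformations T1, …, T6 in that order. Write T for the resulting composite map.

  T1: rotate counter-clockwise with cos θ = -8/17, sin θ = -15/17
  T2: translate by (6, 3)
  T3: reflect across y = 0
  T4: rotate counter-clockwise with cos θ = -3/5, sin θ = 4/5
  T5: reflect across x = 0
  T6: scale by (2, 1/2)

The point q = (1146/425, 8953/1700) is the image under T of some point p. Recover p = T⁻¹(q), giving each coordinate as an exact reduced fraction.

p = (-7/2, 9/5)

T1 = [-8/17 15/17 0; -15/17 -8/17 0; 0 0 1]
T2·T1 = [-8/17 15/17 6; -15/17 -8/17 3; 0 0 1]
T3·…·T1 = [-8/17 15/17 6; 15/17 8/17 -3; 0 0 1]
T4·…·T1 = [-36/85 -77/85 -6/5; -77/85 36/85 33/5; 0 0 1]
T5·…·T1 = [36/85 77/85 6/5; -77/85 36/85 33/5; 0 0 1]
T6·…·T1 = [72/85 154/85 12/5; -77/170 18/85 33/10; 0 0 1]
det M = 1; M⁻¹ = [18/85 -154/85 93/17; 77/170 72/85 -66/17; 0 0 1]
M⁻¹ · (1146/425, 8953/1700)ᵀ = (-7/2, 9/5)ᵀ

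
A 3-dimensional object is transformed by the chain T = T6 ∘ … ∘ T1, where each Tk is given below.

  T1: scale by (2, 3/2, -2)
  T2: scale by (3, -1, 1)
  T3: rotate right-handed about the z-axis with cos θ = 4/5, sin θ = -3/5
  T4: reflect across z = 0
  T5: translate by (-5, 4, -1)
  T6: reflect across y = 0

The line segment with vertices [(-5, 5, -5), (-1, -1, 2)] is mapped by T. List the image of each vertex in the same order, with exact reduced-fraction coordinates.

image vertices: (-67/2, -16, -11), (-89/10, -44/5, 3)

T1 scale by (2, 3/2, -2): (-5, 5, -5) → (-10, 15/2, 10); (-1, -1, 2) → (-2, -3/2, -4)
T2 scale by (3, -1, 1): (-10, 15/2, 10) → (-30, -15/2, 10); (-2, -3/2, -4) → (-6, 3/2, -4)
T3 rotate right-handed about the z-axis with cos θ = 4/5, sin θ = -3/5: (-30, -15/2, 10) → (-57/2, 12, 10); (-6, 3/2, -4) → (-39/10, 24/5, -4)
T4 reflect across z = 0: (-57/2, 12, 10) → (-57/2, 12, -10); (-39/10, 24/5, -4) → (-39/10, 24/5, 4)
T5 translate by (-5, 4, -1): (-57/2, 12, -10) → (-67/2, 16, -11); (-39/10, 24/5, 4) → (-89/10, 44/5, 3)
T6 reflect across y = 0: (-67/2, 16, -11) → (-67/2, -16, -11); (-89/10, 44/5, 3) → (-89/10, -44/5, 3)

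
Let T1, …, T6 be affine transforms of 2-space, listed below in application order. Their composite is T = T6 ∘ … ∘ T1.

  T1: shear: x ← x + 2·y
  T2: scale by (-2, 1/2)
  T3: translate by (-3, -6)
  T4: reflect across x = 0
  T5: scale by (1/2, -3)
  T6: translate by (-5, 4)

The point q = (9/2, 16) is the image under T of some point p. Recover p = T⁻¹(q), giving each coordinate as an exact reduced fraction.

T1 = [1 2 0; 0 1 0; 0 0 1]
T2·T1 = [-2 -4 0; 0 1/2 0; 0 0 1]
T3·…·T1 = [-2 -4 -3; 0 1/2 -6; 0 0 1]
T4·…·T1 = [2 4 3; 0 1/2 -6; 0 0 1]
T5·…·T1 = [1 2 3/2; 0 -3/2 18; 0 0 1]
T6·…·T1 = [1 2 -7/2; 0 -3/2 22; 0 0 1]
det M = -3/2; M⁻¹ = [1 4/3 -155/6; 0 -2/3 44/3; 0 0 1]
M⁻¹ · (9/2, 16)ᵀ = (0, 4)ᵀ

p = (0, 4)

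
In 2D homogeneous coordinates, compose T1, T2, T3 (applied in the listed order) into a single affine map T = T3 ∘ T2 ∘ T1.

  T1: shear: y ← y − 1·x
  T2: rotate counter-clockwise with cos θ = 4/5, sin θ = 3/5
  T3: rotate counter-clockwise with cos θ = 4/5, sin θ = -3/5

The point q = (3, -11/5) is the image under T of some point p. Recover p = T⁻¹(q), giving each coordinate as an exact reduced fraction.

p = (3, 4/5)

T1 = [1 0 0; -1 1 0; 0 0 1]
T2·T1 = [7/5 -3/5 0; -1/5 4/5 0; 0 0 1]
T3·…·T1 = [1 0 0; -1 1 0; 0 0 1]
det M = 1; M⁻¹ = [1 0 0; 1 1 0; 0 0 1]
M⁻¹ · (3, -11/5)ᵀ = (3, 4/5)ᵀ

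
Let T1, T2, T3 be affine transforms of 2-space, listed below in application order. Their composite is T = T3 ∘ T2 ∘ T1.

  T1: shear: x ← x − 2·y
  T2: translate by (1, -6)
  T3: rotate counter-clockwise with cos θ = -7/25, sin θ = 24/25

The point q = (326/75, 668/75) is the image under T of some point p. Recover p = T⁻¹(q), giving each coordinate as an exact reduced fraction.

p = (5, -2/3)

T1 = [1 -2 0; 0 1 0; 0 0 1]
T2·T1 = [1 -2 1; 0 1 -6; 0 0 1]
T3·…·T1 = [-7/25 -2/5 137/25; 24/25 -11/5 66/25; 0 0 1]
det M = 1; M⁻¹ = [-11/5 2/5 11; -24/25 -7/25 6; 0 0 1]
M⁻¹ · (326/75, 668/75)ᵀ = (5, -2/3)ᵀ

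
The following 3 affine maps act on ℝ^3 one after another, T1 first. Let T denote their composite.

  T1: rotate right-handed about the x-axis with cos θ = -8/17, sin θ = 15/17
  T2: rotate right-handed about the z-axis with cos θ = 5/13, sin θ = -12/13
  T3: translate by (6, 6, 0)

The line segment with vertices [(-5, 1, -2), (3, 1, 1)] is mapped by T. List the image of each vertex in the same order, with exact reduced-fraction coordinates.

T1 rotate right-handed about the x-axis with cos θ = -8/17, sin θ = 15/17: (-5, 1, -2) → (-5, 22/17, 31/17); (3, 1, 1) → (3, -23/17, 7/17)
T2 rotate right-handed about the z-axis with cos θ = 5/13, sin θ = -12/13: (-5, 22/17, 31/17) → (-161/221, 1130/221, 31/17); (3, -23/17, 7/17) → (-21/221, -727/221, 7/17)
T3 translate by (6, 6, 0): (-161/221, 1130/221, 31/17) → (1165/221, 2456/221, 31/17); (-21/221, -727/221, 7/17) → (1305/221, 599/221, 7/17)

image vertices: (1165/221, 2456/221, 31/17), (1305/221, 599/221, 7/17)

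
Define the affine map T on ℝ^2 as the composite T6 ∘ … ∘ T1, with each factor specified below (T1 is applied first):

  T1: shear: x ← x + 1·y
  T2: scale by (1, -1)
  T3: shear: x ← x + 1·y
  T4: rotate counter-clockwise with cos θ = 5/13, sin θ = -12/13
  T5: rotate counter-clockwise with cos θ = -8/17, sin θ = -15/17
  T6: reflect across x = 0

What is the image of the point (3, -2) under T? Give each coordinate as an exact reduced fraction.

T(p) = (54/17, -29/17)

T1 shear: x ← x + 1·y: (3, -2) → (1, -2)
T2 scale by (1, -1): (1, -2) → (1, 2)
T3 shear: x ← x + 1·y: (1, 2) → (3, 2)
T4 rotate counter-clockwise with cos θ = 5/13, sin θ = -12/13: (3, 2) → (3, -2)
T5 rotate counter-clockwise with cos θ = -8/17, sin θ = -15/17: (3, -2) → (-54/17, -29/17)
T6 reflect across x = 0: (-54/17, -29/17) → (54/17, -29/17)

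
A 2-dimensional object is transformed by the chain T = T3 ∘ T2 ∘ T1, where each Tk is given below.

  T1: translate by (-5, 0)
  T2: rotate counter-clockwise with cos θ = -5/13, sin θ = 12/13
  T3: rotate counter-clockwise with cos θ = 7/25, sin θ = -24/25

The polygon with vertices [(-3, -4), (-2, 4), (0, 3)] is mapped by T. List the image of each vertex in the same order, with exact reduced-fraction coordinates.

T1 translate by (-5, 0): (-3, -4) → (-8, -4); (-2, 4) → (-7, 4); (0, 3) → (-5, 3)
T2 rotate counter-clockwise with cos θ = -5/13, sin θ = 12/13: (-8, -4) → (88/13, -76/13); (-7, 4) → (-1, -8); (-5, 3) → (-11/13, -75/13)
T3 rotate counter-clockwise with cos θ = 7/25, sin θ = -24/25: (88/13, -76/13) → (-1208/325, -2644/325); (-1, -8) → (-199/25, -32/25); (-11/13, -75/13) → (-1877/325, -261/325)

image vertices: (-1208/325, -2644/325), (-199/25, -32/25), (-1877/325, -261/325)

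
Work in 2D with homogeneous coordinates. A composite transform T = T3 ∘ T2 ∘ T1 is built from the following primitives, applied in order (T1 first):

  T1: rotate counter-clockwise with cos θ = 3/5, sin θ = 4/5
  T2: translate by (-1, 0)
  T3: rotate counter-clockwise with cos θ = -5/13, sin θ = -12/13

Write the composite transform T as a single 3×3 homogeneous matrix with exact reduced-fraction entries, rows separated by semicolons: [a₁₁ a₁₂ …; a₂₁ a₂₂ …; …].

T1 = [3/5 -4/5 0; 4/5 3/5 0; 0 0 1]
T2·T1 = [3/5 -4/5 -1; 4/5 3/5 0; 0 0 1]
T3·…·T1 = [33/65 56/65 5/13; -56/65 33/65 12/13; 0 0 1]

T = [33/65 56/65 5/13; -56/65 33/65 12/13; 0 0 1]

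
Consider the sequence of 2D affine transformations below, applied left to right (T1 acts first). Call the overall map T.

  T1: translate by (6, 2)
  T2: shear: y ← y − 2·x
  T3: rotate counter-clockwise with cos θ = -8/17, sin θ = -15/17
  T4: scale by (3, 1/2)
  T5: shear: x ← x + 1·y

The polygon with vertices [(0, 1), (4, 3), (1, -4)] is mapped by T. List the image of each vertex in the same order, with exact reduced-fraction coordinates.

T1 translate by (6, 2): (0, 1) → (6, 3); (4, 3) → (10, 5); (1, -4) → (7, -2)
T2 shear: y ← y − 2·x: (6, 3) → (6, -9); (10, 5) → (10, -15); (7, -2) → (7, -16)
T3 rotate counter-clockwise with cos θ = -8/17, sin θ = -15/17: (6, -9) → (-183/17, -18/17); (10, -15) → (-305/17, -30/17); (7, -16) → (-296/17, 23/17)
T4 scale by (3, 1/2): (-183/17, -18/17) → (-549/17, -9/17); (-305/17, -30/17) → (-915/17, -15/17); (-296/17, 23/17) → (-888/17, 23/34)
T5 shear: x ← x + 1·y: (-549/17, -9/17) → (-558/17, -9/17); (-915/17, -15/17) → (-930/17, -15/17); (-888/17, 23/34) → (-1753/34, 23/34)

image vertices: (-558/17, -9/17), (-930/17, -15/17), (-1753/34, 23/34)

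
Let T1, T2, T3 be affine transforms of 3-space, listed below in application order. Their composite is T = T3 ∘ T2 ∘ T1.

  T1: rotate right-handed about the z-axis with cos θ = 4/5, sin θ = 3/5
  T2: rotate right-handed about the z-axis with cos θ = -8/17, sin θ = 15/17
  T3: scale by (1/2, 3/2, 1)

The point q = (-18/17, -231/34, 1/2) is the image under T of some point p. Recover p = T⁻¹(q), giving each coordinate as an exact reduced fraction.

T1 = [4/5 -3/5 0 0; 3/5 4/5 0 0; 0 0 1 0; 0 0 0 1]
T2·T1 = [-77/85 -36/85 0 0; 36/85 -77/85 0 0; 0 0 1 0; 0 0 0 1]
T3·…·T1 = [-77/170 -18/85 0 0; 54/85 -231/170 0 0; 0 0 1 0; 0 0 0 1]
det M = 3/4; M⁻¹ = [-154/85 24/85 0 0; -72/85 -154/255 0 0; 0 0 1 0; 0 0 0 1]
M⁻¹ · (-18/17, -231/34, 1/2)ᵀ = (0, 5, 1/2)ᵀ

p = (0, 5, 1/2)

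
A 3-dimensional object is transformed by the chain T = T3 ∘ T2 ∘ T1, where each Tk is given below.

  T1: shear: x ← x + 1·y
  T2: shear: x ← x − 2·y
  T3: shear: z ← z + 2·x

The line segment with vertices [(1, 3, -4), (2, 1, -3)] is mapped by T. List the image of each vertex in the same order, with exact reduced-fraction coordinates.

image vertices: (-2, 3, -8), (1, 1, -1)

T1 shear: x ← x + 1·y: (1, 3, -4) → (4, 3, -4); (2, 1, -3) → (3, 1, -3)
T2 shear: x ← x − 2·y: (4, 3, -4) → (-2, 3, -4); (3, 1, -3) → (1, 1, -3)
T3 shear: z ← z + 2·x: (-2, 3, -4) → (-2, 3, -8); (1, 1, -3) → (1, 1, -1)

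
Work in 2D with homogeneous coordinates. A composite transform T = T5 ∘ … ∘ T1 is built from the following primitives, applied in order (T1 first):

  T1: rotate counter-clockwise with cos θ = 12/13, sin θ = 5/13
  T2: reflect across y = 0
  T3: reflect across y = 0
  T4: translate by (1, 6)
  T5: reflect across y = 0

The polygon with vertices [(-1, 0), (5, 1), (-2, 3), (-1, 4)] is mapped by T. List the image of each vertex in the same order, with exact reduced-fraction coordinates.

T1 rotate counter-clockwise with cos θ = 12/13, sin θ = 5/13: (-1, 0) → (-12/13, -5/13); (5, 1) → (55/13, 37/13); (-2, 3) → (-3, 2); (-1, 4) → (-32/13, 43/13)
T2 reflect across y = 0: (-12/13, -5/13) → (-12/13, 5/13); (55/13, 37/13) → (55/13, -37/13); (-3, 2) → (-3, -2); (-32/13, 43/13) → (-32/13, -43/13)
T3 reflect across y = 0: (-12/13, 5/13) → (-12/13, -5/13); (55/13, -37/13) → (55/13, 37/13); (-3, -2) → (-3, 2); (-32/13, -43/13) → (-32/13, 43/13)
T4 translate by (1, 6): (-12/13, -5/13) → (1/13, 73/13); (55/13, 37/13) → (68/13, 115/13); (-3, 2) → (-2, 8); (-32/13, 43/13) → (-19/13, 121/13)
T5 reflect across y = 0: (1/13, 73/13) → (1/13, -73/13); (68/13, 115/13) → (68/13, -115/13); (-2, 8) → (-2, -8); (-19/13, 121/13) → (-19/13, -121/13)

image vertices: (1/13, -73/13), (68/13, -115/13), (-2, -8), (-19/13, -121/13)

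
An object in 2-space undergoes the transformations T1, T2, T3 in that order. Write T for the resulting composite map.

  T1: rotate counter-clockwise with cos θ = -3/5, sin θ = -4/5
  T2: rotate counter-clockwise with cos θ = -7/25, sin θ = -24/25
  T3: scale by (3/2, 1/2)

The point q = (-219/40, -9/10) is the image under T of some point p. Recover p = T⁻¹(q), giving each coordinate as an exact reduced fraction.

T1 = [-3/5 4/5 0; -4/5 -3/5 0; 0 0 1]
T2·T1 = [-3/5 -4/5 0; 4/5 -3/5 0; 0 0 1]
T3·…·T1 = [-9/10 -6/5 0; 2/5 -3/10 0; 0 0 1]
det M = 3/4; M⁻¹ = [-2/5 8/5 0; -8/15 -6/5 0; 0 0 1]
M⁻¹ · (-219/40, -9/10)ᵀ = (3/4, 4)ᵀ

p = (3/4, 4)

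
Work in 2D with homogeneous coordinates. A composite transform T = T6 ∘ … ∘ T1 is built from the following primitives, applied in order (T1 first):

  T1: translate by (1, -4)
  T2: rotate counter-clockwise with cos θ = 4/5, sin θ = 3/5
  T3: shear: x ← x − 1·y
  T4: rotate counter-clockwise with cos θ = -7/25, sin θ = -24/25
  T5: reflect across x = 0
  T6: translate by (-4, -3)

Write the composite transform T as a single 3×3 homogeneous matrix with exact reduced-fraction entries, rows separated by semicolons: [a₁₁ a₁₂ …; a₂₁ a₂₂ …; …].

T1 = [1 0 1; 0 1 -4; 0 0 1]
T2·T1 = [4/5 -3/5 16/5; 3/5 4/5 -13/5; 0 0 1]
T3·…·T1 = [1/5 -7/5 29/5; 3/5 4/5 -13/5; 0 0 1]
T4·…·T1 = [13/25 29/25 -103/25; -9/25 28/25 -121/25; 0 0 1]
T5·…·T1 = [-13/25 -29/25 103/25; -9/25 28/25 -121/25; 0 0 1]
T6·…·T1 = [-13/25 -29/25 3/25; -9/25 28/25 -196/25; 0 0 1]

T = [-13/25 -29/25 3/25; -9/25 28/25 -196/25; 0 0 1]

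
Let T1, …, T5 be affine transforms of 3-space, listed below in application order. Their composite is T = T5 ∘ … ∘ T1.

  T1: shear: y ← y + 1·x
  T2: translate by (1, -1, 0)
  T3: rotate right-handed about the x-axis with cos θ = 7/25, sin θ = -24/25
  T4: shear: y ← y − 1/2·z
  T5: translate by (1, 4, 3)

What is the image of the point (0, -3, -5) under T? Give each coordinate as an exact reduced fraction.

T1 shear: y ← y + 1·x: (0, -3, -5) → (0, -3, -5)
T2 translate by (1, -1, 0): (0, -3, -5) → (1, -4, -5)
T3 rotate right-handed about the x-axis with cos θ = 7/25, sin θ = -24/25: (1, -4, -5) → (1, -148/25, 61/25)
T4 shear: y ← y − 1/2·z: (1, -148/25, 61/25) → (1, -357/50, 61/25)
T5 translate by (1, 4, 3): (1, -357/50, 61/25) → (2, -157/50, 136/25)

T(p) = (2, -157/50, 136/25)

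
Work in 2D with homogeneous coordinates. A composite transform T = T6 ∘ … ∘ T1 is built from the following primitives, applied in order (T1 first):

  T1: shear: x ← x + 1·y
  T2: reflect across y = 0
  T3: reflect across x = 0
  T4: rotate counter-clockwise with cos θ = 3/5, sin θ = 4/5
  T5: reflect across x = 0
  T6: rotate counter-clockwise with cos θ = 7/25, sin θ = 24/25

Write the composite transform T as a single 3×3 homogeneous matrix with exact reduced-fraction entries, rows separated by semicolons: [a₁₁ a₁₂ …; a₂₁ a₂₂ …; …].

T1 = [1 1 0; 0 1 0; 0 0 1]
T2·T1 = [1 1 0; 0 -1 0; 0 0 1]
T3·…·T1 = [-1 -1 0; 0 -1 0; 0 0 1]
T4·…·T1 = [-3/5 1/5 0; -4/5 -7/5 0; 0 0 1]
T5·…·T1 = [3/5 -1/5 0; -4/5 -7/5 0; 0 0 1]
T6·…·T1 = [117/125 161/125 0; 44/125 -73/125 0; 0 0 1]

T = [117/125 161/125 0; 44/125 -73/125 0; 0 0 1]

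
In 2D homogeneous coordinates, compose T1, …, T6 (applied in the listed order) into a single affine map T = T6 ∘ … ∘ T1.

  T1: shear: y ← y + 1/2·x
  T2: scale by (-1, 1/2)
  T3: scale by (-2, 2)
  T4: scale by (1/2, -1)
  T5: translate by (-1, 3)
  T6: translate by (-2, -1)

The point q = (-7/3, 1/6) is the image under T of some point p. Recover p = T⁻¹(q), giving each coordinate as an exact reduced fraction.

p = (2/3, 3/2)

T1 = [1 0 0; 1/2 1 0; 0 0 1]
T2·T1 = [-1 0 0; 1/4 1/2 0; 0 0 1]
T3·…·T1 = [2 0 0; 1/2 1 0; 0 0 1]
T4·…·T1 = [1 0 0; -1/2 -1 0; 0 0 1]
T5·…·T1 = [1 0 -1; -1/2 -1 3; 0 0 1]
T6·…·T1 = [1 0 -3; -1/2 -1 2; 0 0 1]
det M = -1; M⁻¹ = [1 0 3; -1/2 -1 1/2; 0 0 1]
M⁻¹ · (-7/3, 1/6)ᵀ = (2/3, 3/2)ᵀ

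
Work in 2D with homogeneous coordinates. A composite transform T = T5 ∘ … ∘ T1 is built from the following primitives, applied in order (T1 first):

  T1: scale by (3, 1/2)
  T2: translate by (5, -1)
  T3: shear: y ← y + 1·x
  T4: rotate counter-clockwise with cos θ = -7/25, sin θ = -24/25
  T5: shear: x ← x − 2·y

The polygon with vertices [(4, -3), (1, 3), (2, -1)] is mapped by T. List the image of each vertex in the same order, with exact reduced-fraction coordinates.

image vertices: (1248/25, -1019/50), (651/25, -503/50), (812/25, -661/50)

T1 scale by (3, 1/2): (4, -3) → (12, -3/2); (1, 3) → (3, 3/2); (2, -1) → (6, -1/2)
T2 translate by (5, -1): (12, -3/2) → (17, -5/2); (3, 3/2) → (8, 1/2); (6, -1/2) → (11, -3/2)
T3 shear: y ← y + 1·x: (17, -5/2) → (17, 29/2); (8, 1/2) → (8, 17/2); (11, -3/2) → (11, 19/2)
T4 rotate counter-clockwise with cos θ = -7/25, sin θ = -24/25: (17, 29/2) → (229/25, -1019/50); (8, 17/2) → (148/25, -503/50); (11, 19/2) → (151/25, -661/50)
T5 shear: x ← x − 2·y: (229/25, -1019/50) → (1248/25, -1019/50); (148/25, -503/50) → (651/25, -503/50); (151/25, -661/50) → (812/25, -661/50)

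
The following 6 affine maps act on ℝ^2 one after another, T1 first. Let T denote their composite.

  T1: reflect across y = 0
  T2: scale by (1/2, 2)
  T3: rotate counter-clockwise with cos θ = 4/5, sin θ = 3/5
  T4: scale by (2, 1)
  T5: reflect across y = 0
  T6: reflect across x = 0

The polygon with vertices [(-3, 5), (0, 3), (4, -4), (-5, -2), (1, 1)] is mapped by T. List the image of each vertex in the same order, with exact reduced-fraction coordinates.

T1 reflect across y = 0: (-3, 5) → (-3, -5); (0, 3) → (0, -3); (4, -4) → (4, 4); (-5, -2) → (-5, 2); (1, 1) → (1, -1)
T2 scale by (1/2, 2): (-3, -5) → (-3/2, -10); (0, -3) → (0, -6); (4, 4) → (2, 8); (-5, 2) → (-5/2, 4); (1, -1) → (1/2, -2)
T3 rotate counter-clockwise with cos θ = 4/5, sin θ = 3/5: (-3/2, -10) → (24/5, -89/10); (0, -6) → (18/5, -24/5); (2, 8) → (-16/5, 38/5); (-5/2, 4) → (-22/5, 17/10); (1/2, -2) → (8/5, -13/10)
T4 scale by (2, 1): (24/5, -89/10) → (48/5, -89/10); (18/5, -24/5) → (36/5, -24/5); (-16/5, 38/5) → (-32/5, 38/5); (-22/5, 17/10) → (-44/5, 17/10); (8/5, -13/10) → (16/5, -13/10)
T5 reflect across y = 0: (48/5, -89/10) → (48/5, 89/10); (36/5, -24/5) → (36/5, 24/5); (-32/5, 38/5) → (-32/5, -38/5); (-44/5, 17/10) → (-44/5, -17/10); (16/5, -13/10) → (16/5, 13/10)
T6 reflect across x = 0: (48/5, 89/10) → (-48/5, 89/10); (36/5, 24/5) → (-36/5, 24/5); (-32/5, -38/5) → (32/5, -38/5); (-44/5, -17/10) → (44/5, -17/10); (16/5, 13/10) → (-16/5, 13/10)

image vertices: (-48/5, 89/10), (-36/5, 24/5), (32/5, -38/5), (44/5, -17/10), (-16/5, 13/10)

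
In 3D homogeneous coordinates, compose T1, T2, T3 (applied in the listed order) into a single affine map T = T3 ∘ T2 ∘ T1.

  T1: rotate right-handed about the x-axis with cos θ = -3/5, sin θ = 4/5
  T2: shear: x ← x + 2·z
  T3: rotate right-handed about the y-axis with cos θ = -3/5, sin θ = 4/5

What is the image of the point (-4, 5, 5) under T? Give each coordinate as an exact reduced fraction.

T1 rotate right-handed about the x-axis with cos θ = -3/5, sin θ = 4/5: (-4, 5, 5) → (-4, -7, 1)
T2 shear: x ← x + 2·z: (-4, -7, 1) → (-2, -7, 1)
T3 rotate right-handed about the y-axis with cos θ = -3/5, sin θ = 4/5: (-2, -7, 1) → (2, -7, 1)

T(p) = (2, -7, 1)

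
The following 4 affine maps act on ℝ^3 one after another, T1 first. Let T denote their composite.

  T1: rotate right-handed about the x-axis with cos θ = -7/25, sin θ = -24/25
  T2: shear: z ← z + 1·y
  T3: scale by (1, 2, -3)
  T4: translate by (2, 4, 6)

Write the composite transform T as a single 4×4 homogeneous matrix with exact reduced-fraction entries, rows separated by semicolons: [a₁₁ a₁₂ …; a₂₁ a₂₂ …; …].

T1 = [1 0 0 0; 0 -7/25 24/25 0; 0 -24/25 -7/25 0; 0 0 0 1]
T2·T1 = [1 0 0 0; 0 -7/25 24/25 0; 0 -31/25 17/25 0; 0 0 0 1]
T3·…·T1 = [1 0 0 0; 0 -14/25 48/25 0; 0 93/25 -51/25 0; 0 0 0 1]
T4·…·T1 = [1 0 0 2; 0 -14/25 48/25 4; 0 93/25 -51/25 6; 0 0 0 1]

T = [1 0 0 2; 0 -14/25 48/25 4; 0 93/25 -51/25 6; 0 0 0 1]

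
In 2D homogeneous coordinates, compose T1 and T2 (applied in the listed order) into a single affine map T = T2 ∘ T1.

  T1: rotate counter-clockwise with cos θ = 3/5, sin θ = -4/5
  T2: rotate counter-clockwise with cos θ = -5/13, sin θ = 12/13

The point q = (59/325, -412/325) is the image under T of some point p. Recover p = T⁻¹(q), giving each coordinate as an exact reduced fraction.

p = (-1, -4/5)

T1 = [3/5 4/5 0; -4/5 3/5 0; 0 0 1]
T2·T1 = [33/65 -56/65 0; 56/65 33/65 0; 0 0 1]
det M = 1; M⁻¹ = [33/65 56/65 0; -56/65 33/65 0; 0 0 1]
M⁻¹ · (59/325, -412/325)ᵀ = (-1, -4/5)ᵀ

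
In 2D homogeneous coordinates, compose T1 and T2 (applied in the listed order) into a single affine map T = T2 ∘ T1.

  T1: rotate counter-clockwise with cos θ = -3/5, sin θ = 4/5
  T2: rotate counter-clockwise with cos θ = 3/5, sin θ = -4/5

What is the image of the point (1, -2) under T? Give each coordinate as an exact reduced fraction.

T1 rotate counter-clockwise with cos θ = -3/5, sin θ = 4/5: (1, -2) → (1, 2)
T2 rotate counter-clockwise with cos θ = 3/5, sin θ = -4/5: (1, 2) → (11/5, 2/5)

T(p) = (11/5, 2/5)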